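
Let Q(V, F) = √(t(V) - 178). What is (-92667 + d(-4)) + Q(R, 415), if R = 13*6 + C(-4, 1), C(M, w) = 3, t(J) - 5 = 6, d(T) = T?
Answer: -92671 + I*√167 ≈ -92671.0 + 12.923*I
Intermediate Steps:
t(J) = 11 (t(J) = 5 + 6 = 11)
R = 81 (R = 13*6 + 3 = 78 + 3 = 81)
Q(V, F) = I*√167 (Q(V, F) = √(11 - 178) = √(-167) = I*√167)
(-92667 + d(-4)) + Q(R, 415) = (-92667 - 4) + I*√167 = -92671 + I*√167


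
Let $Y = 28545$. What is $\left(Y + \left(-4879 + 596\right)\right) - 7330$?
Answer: $16932$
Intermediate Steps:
$\left(Y + \left(-4879 + 596\right)\right) - 7330 = \left(28545 + \left(-4879 + 596\right)\right) - 7330 = \left(28545 - 4283\right) - 7330 = 24262 - 7330 = 16932$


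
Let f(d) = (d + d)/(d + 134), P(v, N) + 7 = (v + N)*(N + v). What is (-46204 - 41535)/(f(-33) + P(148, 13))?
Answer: -8861639/2617248 ≈ -3.3859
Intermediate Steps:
P(v, N) = -7 + (N + v)**2 (P(v, N) = -7 + (v + N)*(N + v) = -7 + (N + v)*(N + v) = -7 + (N + v)**2)
f(d) = 2*d/(134 + d) (f(d) = (2*d)/(134 + d) = 2*d/(134 + d))
(-46204 - 41535)/(f(-33) + P(148, 13)) = (-46204 - 41535)/(2*(-33)/(134 - 33) + (-7 + (13 + 148)**2)) = -87739/(2*(-33)/101 + (-7 + 161**2)) = -87739/(2*(-33)*(1/101) + (-7 + 25921)) = -87739/(-66/101 + 25914) = -87739/2617248/101 = -87739*101/2617248 = -8861639/2617248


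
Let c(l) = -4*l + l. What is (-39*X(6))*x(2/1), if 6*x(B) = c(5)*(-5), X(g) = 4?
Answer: -1950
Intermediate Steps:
c(l) = -3*l
x(B) = 25/2 (x(B) = (-3*5*(-5))/6 = (-15*(-5))/6 = (1/6)*75 = 25/2)
(-39*X(6))*x(2/1) = -39*4*(25/2) = -156*25/2 = -1950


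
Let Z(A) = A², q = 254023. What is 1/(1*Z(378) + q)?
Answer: 1/396907 ≈ 2.5195e-6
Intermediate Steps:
1/(1*Z(378) + q) = 1/(1*378² + 254023) = 1/(1*142884 + 254023) = 1/(142884 + 254023) = 1/396907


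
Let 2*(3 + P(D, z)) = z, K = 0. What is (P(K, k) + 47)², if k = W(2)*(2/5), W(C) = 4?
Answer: 50176/25 ≈ 2007.0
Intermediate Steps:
k = 8/5 (k = 4*(2/5) = 4*(2*(⅕)) = 4*(⅖) = 8/5 ≈ 1.6000)
P(D, z) = -3 + z/2
(P(K, k) + 47)² = ((-3 + (½)*(8/5)) + 47)² = ((-3 + ⅘) + 47)² = (-11/5 + 47)² = (224/5)² = 50176/25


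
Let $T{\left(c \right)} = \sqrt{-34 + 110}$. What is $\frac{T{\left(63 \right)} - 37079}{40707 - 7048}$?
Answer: $- \frac{37079}{33659} + \frac{2 \sqrt{19}}{33659} \approx -1.1013$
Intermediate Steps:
$T{\left(c \right)} = 2 \sqrt{19}$ ($T{\left(c \right)} = \sqrt{76} = 2 \sqrt{19}$)
$\frac{T{\left(63 \right)} - 37079}{40707 - 7048} = \frac{2 \sqrt{19} - 37079}{40707 - 7048} = \frac{-37079 + 2 \sqrt{19}}{33659} = \left(-37079 + 2 \sqrt{19}\right) \frac{1}{33659} = - \frac{37079}{33659} + \frac{2 \sqrt{19}}{33659}$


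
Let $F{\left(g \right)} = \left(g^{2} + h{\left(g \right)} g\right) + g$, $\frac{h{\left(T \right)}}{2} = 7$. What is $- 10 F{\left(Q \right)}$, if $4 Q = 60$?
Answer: $-4500$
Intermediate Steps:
$Q = 15$ ($Q = \frac{1}{4} \cdot 60 = 15$)
$h{\left(T \right)} = 14$ ($h{\left(T \right)} = 2 \cdot 7 = 14$)
$F{\left(g \right)} = g^{2} + 15 g$ ($F{\left(g \right)} = \left(g^{2} + 14 g\right) + g = g^{2} + 15 g$)
$- 10 F{\left(Q \right)} = - 10 \cdot 15 \left(15 + 15\right) = - 10 \cdot 15 \cdot 30 = \left(-10\right) 450 = -4500$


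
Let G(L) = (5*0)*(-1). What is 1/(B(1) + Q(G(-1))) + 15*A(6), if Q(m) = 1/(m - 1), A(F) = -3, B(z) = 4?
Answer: -134/3 ≈ -44.667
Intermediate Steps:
G(L) = 0 (G(L) = 0*(-1) = 0)
Q(m) = 1/(-1 + m)
1/(B(1) + Q(G(-1))) + 15*A(6) = 1/(4 + 1/(-1 + 0)) + 15*(-3) = 1/(4 + 1/(-1)) - 45 = 1/(4 - 1) - 45 = 1/3 - 45 = -134/3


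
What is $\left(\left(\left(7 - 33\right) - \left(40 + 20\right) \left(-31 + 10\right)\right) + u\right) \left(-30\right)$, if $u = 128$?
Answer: $-40860$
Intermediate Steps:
$\left(\left(\left(7 - 33\right) - \left(40 + 20\right) \left(-31 + 10\right)\right) + u\right) \left(-30\right) = \left(\left(\left(7 - 33\right) - \left(40 + 20\right) \left(-31 + 10\right)\right) + 128\right) \left(-30\right) = \left(\left(-26 - 60 \left(-21\right)\right) + 128\right) \left(-30\right) = \left(\left(-26 - -1260\right) + 128\right) \left(-30\right) = \left(\left(-26 + 1260\right) + 128\right) \left(-30\right) = \left(1234 + 128\right) \left(-30\right) = 1362 \left(-30\right) = -40860$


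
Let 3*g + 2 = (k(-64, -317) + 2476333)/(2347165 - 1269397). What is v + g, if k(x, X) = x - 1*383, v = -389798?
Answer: -630167556121/1616652 ≈ -3.8980e+5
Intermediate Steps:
k(x, X) = -383 + x (k(x, X) = x - 383 = -383 + x)
g = 160175/1616652 (g = -2/3 + (((-383 - 64) + 2476333)/(2347165 - 1269397))/3 = -2/3 + ((-447 + 2476333)/1077768)/3 = -2/3 + (2475886*(1/1077768))/3 = -2/3 + (1/3)*(1237943/538884) = -2/3 + 1237943/1616652 = 160175/1616652 ≈ 0.099078)
v + g = -389798 + 160175/1616652 = -630167556121/1616652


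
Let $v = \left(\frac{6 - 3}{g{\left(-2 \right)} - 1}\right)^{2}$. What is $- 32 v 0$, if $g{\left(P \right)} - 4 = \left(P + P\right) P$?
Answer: $0$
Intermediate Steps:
$g{\left(P \right)} = 4 + 2 P^{2}$ ($g{\left(P \right)} = 4 + \left(P + P\right) P = 4 + 2 P P = 4 + 2 P^{2}$)
$v = \frac{9}{121}$ ($v = \left(\frac{6 - 3}{\left(4 + 2 \left(-2\right)^{2}\right) - 1}\right)^{2} = \left(\frac{3}{\left(4 + 2 \cdot 4\right) - 1}\right)^{2} = \left(\frac{3}{\left(4 + 8\right) - 1}\right)^{2} = \left(\frac{3}{12 - 1}\right)^{2} = \left(\frac{3}{11}\right)^{2} = \frac{9}{121} \approx 0.07438$)
$- 32 v 0 = \left(-32\right) \frac{9}{121} \cdot 0 = \left(- \frac{288}{121}\right) 0 = 0$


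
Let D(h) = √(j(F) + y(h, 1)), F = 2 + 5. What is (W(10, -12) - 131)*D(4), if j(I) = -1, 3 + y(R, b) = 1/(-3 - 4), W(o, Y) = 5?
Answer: -18*I*√203 ≈ -256.46*I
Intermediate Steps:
F = 7
y(R, b) = -22/7 (y(R, b) = -3 + 1/(-3 - 4) = -3 + 1/(-7) = -3 - ⅐ = -22/7)
D(h) = I*√203/7 (D(h) = √(-1 - 22/7) = √(-29/7) = I*√203/7)
(W(10, -12) - 131)*D(4) = (5 - 131)*(I*√203/7) = -18*I*√203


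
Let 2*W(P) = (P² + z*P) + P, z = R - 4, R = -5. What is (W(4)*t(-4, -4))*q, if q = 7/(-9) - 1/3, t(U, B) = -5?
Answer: -400/9 ≈ -44.444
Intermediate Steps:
z = -9 (z = -5 - 4 = -9)
W(P) = P²/2 - 4*P (W(P) = ((P² - 9*P) + P)/2 = (P² - 8*P)/2 = P²/2 - 4*P)
q = -10/9 (q = 7*(-⅑) - 1*⅓ = -7/9 - ⅓ = -10/9 ≈ -1.1111)
(W(4)*t(-4, -4))*q = (((½)*4*(-8 + 4))*(-5))*(-10/9) = (((½)*4*(-4))*(-5))*(-10/9) = -8*(-5)*(-10/9) = 40*(-10/9) = -400/9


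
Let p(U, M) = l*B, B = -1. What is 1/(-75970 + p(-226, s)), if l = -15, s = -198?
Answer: -1/75955 ≈ -1.3166e-5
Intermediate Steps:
p(U, M) = 15 (p(U, M) = -15*(-1) = 15)
1/(-75970 + p(-226, s)) = 1/(-75970 + 15) = 1/(-75955) = -1/75955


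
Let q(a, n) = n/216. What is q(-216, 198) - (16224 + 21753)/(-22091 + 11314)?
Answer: 574271/129324 ≈ 4.4406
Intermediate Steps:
q(a, n) = n/216 (q(a, n) = n*(1/216) = n/216)
q(-216, 198) - (16224 + 21753)/(-22091 + 11314) = (1/216)*198 - (16224 + 21753)/(-22091 + 11314) = 11/12 - 37977/(-10777) = 11/12 - 37977*(-1)/10777 = 11/12 - 1*(-37977/10777) = 11/12 + 37977/10777 = 574271/129324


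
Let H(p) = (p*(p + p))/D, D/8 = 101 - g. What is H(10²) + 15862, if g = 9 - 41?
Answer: 2112146/133 ≈ 15881.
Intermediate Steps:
g = -32
D = 1064 (D = 8*(101 - 1*(-32)) = 8*(101 + 32) = 8*133 = 1064)
H(p) = p²/532 (H(p) = (p*(p + p))/1064 = (p*(2*p))*(1/1064) = (2*p²)*(1/1064) = p²/532)
H(10²) + 15862 = (10²)²/532 + 15862 = (1/532)*100² + 15862 = (1/532)*10000 + 15862 = 2500/133 + 15862 = 2112146/133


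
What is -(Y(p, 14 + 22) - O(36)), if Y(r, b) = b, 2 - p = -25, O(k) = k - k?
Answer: -36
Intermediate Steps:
O(k) = 0
p = 27 (p = 2 - 1*(-25) = 2 + 25 = 27)
-(Y(p, 14 + 22) - O(36)) = -((14 + 22) - 1*0) = -(36 + 0) = -1*36 = -36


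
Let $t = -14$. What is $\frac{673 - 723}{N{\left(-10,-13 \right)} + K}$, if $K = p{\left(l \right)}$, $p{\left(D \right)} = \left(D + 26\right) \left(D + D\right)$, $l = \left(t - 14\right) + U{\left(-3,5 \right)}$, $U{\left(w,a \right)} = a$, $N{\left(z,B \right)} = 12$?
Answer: $\frac{25}{63} \approx 0.39683$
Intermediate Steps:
$l = -23$ ($l = \left(-14 - 14\right) + 5 = -28 + 5 = -23$)
$p{\left(D \right)} = 2 D \left(26 + D\right)$ ($p{\left(D \right)} = \left(26 + D\right) 2 D = 2 D \left(26 + D\right)$)
$K = -138$ ($K = 2 \left(-23\right) \left(26 - 23\right) = 2 \left(-23\right) 3 = -138$)
$\frac{673 - 723}{N{\left(-10,-13 \right)} + K} = \frac{673 - 723}{12 - 138} = - \frac{50}{-126} = \left(-50\right) \left(- \frac{1}{126}\right) = \frac{25}{63}$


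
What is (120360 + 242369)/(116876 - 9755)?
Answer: 362729/107121 ≈ 3.3862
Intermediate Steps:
(120360 + 242369)/(116876 - 9755) = 362729/107121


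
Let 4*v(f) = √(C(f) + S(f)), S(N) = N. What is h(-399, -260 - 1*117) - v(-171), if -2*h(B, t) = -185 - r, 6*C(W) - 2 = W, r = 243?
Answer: 214 - I*√7170/24 ≈ 214.0 - 3.5282*I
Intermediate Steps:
C(W) = ⅓ + W/6
v(f) = √(⅓ + 7*f/6)/4 (v(f) = √((⅓ + f/6) + f)/4 = √(⅓ + 7*f/6)/4)
h(B, t) = 214 (h(B, t) = -(-185 - 1*243)/2 = -(-185 - 243)/2 = -½*(-428) = 214)
h(-399, -260 - 1*117) - v(-171) = 214 - √(12 + 42*(-171))/24 = 214 - √(12 - 7182)/24 = 214 - √(-7170)/24 = 214 - I*√7170/24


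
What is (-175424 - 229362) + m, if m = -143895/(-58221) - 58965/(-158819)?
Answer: -1247622781906648/3082200333 ≈ -4.0478e+5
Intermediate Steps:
m = 8762087090/3082200333 (m = -143895*(-1/58221) - 58965*(-1/158819) = 47965/19407 + 58965/158819 = 8762087090/3082200333 ≈ 2.8428)
(-175424 - 229362) + m = (-175424 - 229362) + 8762087090/3082200333 = -404786 + 8762087090/3082200333 = -1247622781906648/3082200333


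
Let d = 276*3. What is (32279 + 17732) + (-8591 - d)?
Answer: 40592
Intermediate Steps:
d = 828
(32279 + 17732) + (-8591 - d) = (32279 + 17732) + (-8591 - 1*828) = 50011 + (-8591 - 828) = 50011 - 9419 = 40592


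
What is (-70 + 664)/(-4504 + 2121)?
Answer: -594/2383 ≈ -0.24927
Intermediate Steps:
(-70 + 664)/(-4504 + 2121) = 594/(-2383) = 594*(-1/2383) = -594/2383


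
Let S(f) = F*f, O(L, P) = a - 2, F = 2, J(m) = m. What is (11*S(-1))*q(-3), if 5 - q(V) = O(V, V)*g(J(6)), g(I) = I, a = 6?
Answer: 418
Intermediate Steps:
O(L, P) = 4 (O(L, P) = 6 - 2 = 4)
q(V) = -19 (q(V) = 5 - 4*6 = 5 - 1*24 = 5 - 24 = -19)
S(f) = 2*f
(11*S(-1))*q(-3) = (11*(2*(-1)))*(-19) = (11*(-2))*(-19) = -22*(-19) = 418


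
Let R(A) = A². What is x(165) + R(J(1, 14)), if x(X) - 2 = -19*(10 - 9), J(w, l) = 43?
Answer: 1832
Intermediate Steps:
x(X) = -17 (x(X) = 2 - 19*(10 - 9) = 2 - 19*1 = 2 - 19 = -17)
x(165) + R(J(1, 14)) = -17 + 43² = -17 + 1849 = 1832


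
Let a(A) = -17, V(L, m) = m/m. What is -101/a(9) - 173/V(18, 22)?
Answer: -2840/17 ≈ -167.06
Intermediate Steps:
V(L, m) = 1
-101/a(9) - 173/V(18, 22) = -101/(-17) - 173/1 = -101*(-1/17) - 173*1 = 101/17 - 173 = -2840/17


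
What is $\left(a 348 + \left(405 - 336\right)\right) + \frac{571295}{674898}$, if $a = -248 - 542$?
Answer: $- \frac{185495818903}{674898} \approx -2.7485 \cdot 10^{5}$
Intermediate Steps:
$a = -790$ ($a = -248 - 542 = -790$)
$\left(a 348 + \left(405 - 336\right)\right) + \frac{571295}{674898} = \left(\left(-790\right) 348 + \left(405 - 336\right)\right) + \frac{571295}{674898} = \left(-274920 + \left(405 - 336\right)\right) + 571295 \cdot \frac{1}{674898} = \left(-274920 + 69\right) + \frac{571295}{674898} = -274851 + \frac{571295}{674898} = - \frac{185495818903}{674898}$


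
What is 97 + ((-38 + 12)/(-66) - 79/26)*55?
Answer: -3779/78 ≈ -48.449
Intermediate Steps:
97 + ((-38 + 12)/(-66) - 79/26)*55 = 97 + (-26*(-1/66) - 79*1/26)*55 = 97 + (13/33 - 79/26)*55 = 97 - 2269/858*55 = 97 - 11345/78 = -3779/78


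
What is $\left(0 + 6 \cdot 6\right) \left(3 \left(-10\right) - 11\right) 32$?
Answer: $-47232$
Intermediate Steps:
$\left(0 + 6 \cdot 6\right) \left(3 \left(-10\right) - 11\right) 32 = \left(0 + 36\right) \left(-30 - 11\right) 32 = 36 \left(-41\right) 32 = \left(-1476\right) 32 = -47232$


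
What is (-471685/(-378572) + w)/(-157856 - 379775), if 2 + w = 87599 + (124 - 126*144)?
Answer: -26340375729/203532042932 ≈ -0.12942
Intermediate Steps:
w = 69577 (w = -2 + (87599 + (124 - 126*144)) = -2 + (87599 + (124 - 18144)) = -2 + (87599 - 18020) = -2 + 69579 = 69577)
(-471685/(-378572) + w)/(-157856 - 379775) = (-471685/(-378572) + 69577)/(-157856 - 379775) = (-471685*(-1/378572) + 69577)/(-537631) = (471685/378572 + 69577)*(-1/537631) = (26340375729/378572)*(-1/537631) = -26340375729/203532042932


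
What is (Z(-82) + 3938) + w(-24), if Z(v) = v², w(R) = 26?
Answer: 10688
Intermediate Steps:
(Z(-82) + 3938) + w(-24) = ((-82)² + 3938) + 26 = (6724 + 3938) + 26 = 10662 + 26 = 10688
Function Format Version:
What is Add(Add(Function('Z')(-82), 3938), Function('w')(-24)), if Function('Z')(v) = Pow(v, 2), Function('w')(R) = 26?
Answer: 10688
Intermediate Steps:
Add(Add(Function('Z')(-82), 3938), Function('w')(-24)) = Add(Add(Pow(-82, 2), 3938), 26) = Add(Add(6724, 3938), 26) = Add(10662, 26) = 10688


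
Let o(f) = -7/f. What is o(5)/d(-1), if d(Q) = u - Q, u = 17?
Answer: -7/90 ≈ -0.077778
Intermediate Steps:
d(Q) = 17 - Q
o(5)/d(-1) = (-7/5)/(17 - 1*(-1)) = (-7*⅕)/(17 + 1) = -7/5/18 = -7/5*1/18 = -7/90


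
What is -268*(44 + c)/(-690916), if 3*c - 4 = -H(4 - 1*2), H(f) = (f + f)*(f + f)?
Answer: 2680/172729 ≈ 0.015516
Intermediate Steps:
H(f) = 4*f² (H(f) = (2*f)*(2*f) = 4*f²)
c = -4 (c = 4/3 + (-4*(4 - 1*2)²)/3 = 4/3 + (-4*(4 - 2)²)/3 = 4/3 + (-4*2²)/3 = 4/3 + (-4*4)/3 = 4/3 + (-1*16)/3 = 4/3 + (⅓)*(-16) = 4/3 - 16/3 = -4)
-268*(44 + c)/(-690916) = -268*(44 - 4)/(-690916) = -268*40*(-1/690916) = -10720*(-1/690916) = 2680/172729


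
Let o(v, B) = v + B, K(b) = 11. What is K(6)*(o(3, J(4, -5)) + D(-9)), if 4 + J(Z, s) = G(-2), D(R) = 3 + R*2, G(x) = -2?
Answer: -198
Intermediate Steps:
D(R) = 3 + 2*R
J(Z, s) = -6 (J(Z, s) = -4 - 2 = -6)
o(v, B) = B + v
K(6)*(o(3, J(4, -5)) + D(-9)) = 11*((-6 + 3) + (3 + 2*(-9))) = 11*(-3 + (3 - 18)) = 11*(-3 - 15) = 11*(-18) = -198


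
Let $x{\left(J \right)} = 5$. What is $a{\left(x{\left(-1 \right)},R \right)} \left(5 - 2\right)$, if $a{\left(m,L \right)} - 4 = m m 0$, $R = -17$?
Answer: $12$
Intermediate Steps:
$a{\left(m,L \right)} = 4$ ($a{\left(m,L \right)} = 4 + m m 0 = 4 + m^{2} \cdot 0 = 4 + 0 = 4$)
$a{\left(x{\left(-1 \right)},R \right)} \left(5 - 2\right) = 4 \left(5 - 2\right) = 4 \cdot 3 = 12$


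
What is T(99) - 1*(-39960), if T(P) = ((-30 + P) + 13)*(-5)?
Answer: 39550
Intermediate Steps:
T(P) = 85 - 5*P (T(P) = (-17 + P)*(-5) = 85 - 5*P)
T(99) - 1*(-39960) = (85 - 5*99) - 1*(-39960) = (85 - 495) + 39960 = -410 + 39960 = 39550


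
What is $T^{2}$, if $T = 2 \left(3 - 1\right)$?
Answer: $16$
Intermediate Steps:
$T = 4$ ($T = 2 \cdot 2 = 4$)
$T^{2} = 4^{2} = 16$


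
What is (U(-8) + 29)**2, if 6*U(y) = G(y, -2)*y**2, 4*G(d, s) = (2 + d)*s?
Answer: 3721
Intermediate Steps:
G(d, s) = s*(2 + d)/4 (G(d, s) = ((2 + d)*s)/4 = (s*(2 + d))/4 = s*(2 + d)/4)
U(y) = y**2*(-1 - y/2)/6 (U(y) = (((1/4)*(-2)*(2 + y))*y**2)/6 = ((-1 - y/2)*y**2)/6 = (y**2*(-1 - y/2))/6 = y**2*(-1 - y/2)/6)
(U(-8) + 29)**2 = ((1/12)*(-8)**2*(-2 - 1*(-8)) + 29)**2 = ((1/12)*64*(-2 + 8) + 29)**2 = ((1/12)*64*6 + 29)**2 = (32 + 29)**2 = 61**2 = 3721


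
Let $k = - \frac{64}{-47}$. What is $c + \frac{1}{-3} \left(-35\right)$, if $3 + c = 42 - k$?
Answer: $\frac{6952}{141} \approx 49.305$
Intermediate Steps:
$k = \frac{64}{47}$ ($k = \left(-64\right) \left(- \frac{1}{47}\right) = \frac{64}{47} \approx 1.3617$)
$c = \frac{1769}{47}$ ($c = -3 + \left(42 - \frac{64}{47}\right) = -3 + \frac{1910}{47} = \frac{1769}{47} \approx 37.638$)
$c + \frac{1}{-3} \left(-35\right) = \frac{1769}{47} + \frac{1}{-3} \left(-35\right) = \frac{1769}{47} - - \frac{35}{3} = \frac{1769}{47} + \frac{35}{3} = \frac{6952}{141}$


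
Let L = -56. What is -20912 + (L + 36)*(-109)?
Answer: -18732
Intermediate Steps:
-20912 + (L + 36)*(-109) = -20912 + (-56 + 36)*(-109) = -20912 - 20*(-109) = -20912 + 2180 = -18732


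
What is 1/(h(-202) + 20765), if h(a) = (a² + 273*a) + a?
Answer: 1/6221 ≈ 0.00016075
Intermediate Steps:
h(a) = a² + 274*a
1/(h(-202) + 20765) = 1/(-202*(274 - 202) + 20765) = 1/(-202*72 + 20765) = 1/(-14544 + 20765) = 1/6221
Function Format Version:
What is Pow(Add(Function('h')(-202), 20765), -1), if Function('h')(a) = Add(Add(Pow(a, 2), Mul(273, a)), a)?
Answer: Rational(1, 6221) ≈ 0.00016075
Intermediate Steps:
Function('h')(a) = Add(Pow(a, 2), Mul(274, a))
Pow(Add(Function('h')(-202), 20765), -1) = Pow(Add(Mul(-202, Add(274, -202)), 20765), -1) = Pow(Add(Mul(-202, 72), 20765), -1) = Pow(Add(-14544, 20765), -1) = Pow(6221, -1) = Rational(1, 6221)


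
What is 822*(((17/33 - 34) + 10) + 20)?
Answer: -31510/11 ≈ -2864.5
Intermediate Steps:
822*(((17/33 - 34) + 10) + 20) = 822*((-1105/33 + 10) + 20) = 822*(-775/33 + 20) = 822*(-115/33) = -31510/11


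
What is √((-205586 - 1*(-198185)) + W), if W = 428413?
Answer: 2*√105253 ≈ 648.85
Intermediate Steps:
√((-205586 - 1*(-198185)) + W) = √((-205586 - 1*(-198185)) + 428413) = √((-205586 + 198185) + 428413) = √(-7401 + 428413) = √421012 = 2*√105253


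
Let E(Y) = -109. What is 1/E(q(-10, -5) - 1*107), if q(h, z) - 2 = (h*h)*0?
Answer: -1/109 ≈ -0.0091743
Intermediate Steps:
q(h, z) = 2 (q(h, z) = 2 + (h*h)*0 = 2 + h²*0 = 2 + 0 = 2)
1/E(q(-10, -5) - 1*107) = 1/(-109) = -1/109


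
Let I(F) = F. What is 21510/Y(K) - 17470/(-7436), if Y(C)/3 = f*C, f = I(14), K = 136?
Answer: 10822375/1769768 ≈ 6.1151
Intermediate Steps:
f = 14
Y(C) = 42*C (Y(C) = 3*(14*C) = 42*C)
21510/Y(K) - 17470/(-7436) = 21510/((42*136)) - 17470/(-7436) = 21510/5712 - 17470*(-1/7436) = 21510*(1/5712) + 8735/3718 = 3585/952 + 8735/3718 = 10822375/1769768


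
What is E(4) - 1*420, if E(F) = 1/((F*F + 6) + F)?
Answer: -10919/26 ≈ -419.96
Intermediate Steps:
E(F) = 1/(6 + F + F²) (E(F) = 1/((F² + 6) + F) = 1/((6 + F²) + F) = 1/(6 + F + F²))
E(4) - 1*420 = 1/(6 + 4 + 4²) - 1*420 = 1/(6 + 4 + 16) - 420 = 1/26 - 420 = -10919/26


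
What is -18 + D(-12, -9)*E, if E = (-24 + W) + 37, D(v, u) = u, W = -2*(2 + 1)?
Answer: -81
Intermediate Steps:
W = -6 (W = -2*3 = -6)
E = 7 (E = (-24 - 6) + 37 = -30 + 37 = 7)
-18 + D(-12, -9)*E = -18 - 9*7 = -18 - 63 = -81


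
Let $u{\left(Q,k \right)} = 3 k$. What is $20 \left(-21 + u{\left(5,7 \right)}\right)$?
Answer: $0$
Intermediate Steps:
$20 \left(-21 + u{\left(5,7 \right)}\right) = 20 \left(-21 + 3 \cdot 7\right) = 20 \left(-21 + 21\right) = 20 \cdot 0 = 0$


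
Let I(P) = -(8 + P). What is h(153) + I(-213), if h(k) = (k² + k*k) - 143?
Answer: 46880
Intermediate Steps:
h(k) = -143 + 2*k² (h(k) = (k² + k²) - 143 = 2*k² - 143 = -143 + 2*k²)
I(P) = -8 - P
h(153) + I(-213) = (-143 + 2*153²) + (-8 - 1*(-213)) = (-143 + 2*23409) + (-8 + 213) = (-143 + 46818) + 205 = 46675 + 205 = 46880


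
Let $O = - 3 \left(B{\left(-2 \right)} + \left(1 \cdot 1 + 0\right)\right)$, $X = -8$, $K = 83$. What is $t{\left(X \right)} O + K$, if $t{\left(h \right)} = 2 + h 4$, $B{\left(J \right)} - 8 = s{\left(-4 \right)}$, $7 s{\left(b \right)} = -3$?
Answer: $\frac{5981}{7} \approx 854.43$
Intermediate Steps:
$s{\left(b \right)} = - \frac{3}{7}$ ($s{\left(b \right)} = \frac{1}{7} \left(-3\right) = - \frac{3}{7}$)
$B{\left(J \right)} = \frac{53}{7}$ ($B{\left(J \right)} = 8 - \frac{3}{7} = \frac{53}{7}$)
$O = - \frac{180}{7}$ ($O = - 3 \left(\frac{53}{7} + \left(1 \cdot 1 + 0\right)\right) = - 3 \left(\frac{53}{7} + \left(1 + 0\right)\right) = - 3 \left(\frac{53}{7} + 1\right) = \left(-3\right) \frac{60}{7} = - \frac{180}{7} \approx -25.714$)
$t{\left(h \right)} = 2 + 4 h$
$t{\left(X \right)} O + K = \left(2 + 4 \left(-8\right)\right) \left(- \frac{180}{7}\right) + 83 = \left(2 - 32\right) \left(- \frac{180}{7}\right) + 83 = \left(-30\right) \left(- \frac{180}{7}\right) + 83 = \frac{5400}{7} + 83 = \frac{5981}{7}$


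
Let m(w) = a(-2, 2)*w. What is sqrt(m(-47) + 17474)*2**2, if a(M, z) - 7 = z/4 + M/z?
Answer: 2*sqrt(68674) ≈ 524.11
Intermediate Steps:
a(M, z) = 7 + z/4 + M/z (a(M, z) = 7 + (z/4 + M/z) = 7 + z/4 + M/z)
m(w) = 13*w/2 (m(w) = (7 + (1/4)*2 - 2/2)*w = (7 + 1/2 - 2*1/2)*w = (7 + 1/2 - 1)*w = 13*w/2)
sqrt(m(-47) + 17474)*2**2 = sqrt((13/2)*(-47) + 17474)*2**2 = sqrt(-611/2 + 17474)*4 = sqrt(34337/2)*4 = (sqrt(68674)/2)*4 = 2*sqrt(68674)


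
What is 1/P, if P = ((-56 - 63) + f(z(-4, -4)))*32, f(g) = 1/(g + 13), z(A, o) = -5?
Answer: -1/3804 ≈ -0.00026288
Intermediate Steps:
f(g) = 1/(13 + g)
P = -3804 (P = ((-56 - 63) + 1/(13 - 5))*32 = (-119 + 1/8)*32 = (-119 + ⅛)*32 = -951/8*32 = -3804)
1/P = 1/(-3804) = -1/3804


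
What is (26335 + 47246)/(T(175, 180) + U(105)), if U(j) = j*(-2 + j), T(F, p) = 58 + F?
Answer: 73581/11048 ≈ 6.6601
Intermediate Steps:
(26335 + 47246)/(T(175, 180) + U(105)) = (26335 + 47246)/((58 + 175) + 105*(-2 + 105)) = 73581/(233 + 105*103) = 73581/(233 + 10815) = 73581/11048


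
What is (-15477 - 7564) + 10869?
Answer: -12172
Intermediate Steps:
(-15477 - 7564) + 10869 = -23041 + 10869 = -12172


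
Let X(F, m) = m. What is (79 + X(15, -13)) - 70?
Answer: -4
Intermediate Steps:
(79 + X(15, -13)) - 70 = (79 - 13) - 70 = 66 - 70 = -4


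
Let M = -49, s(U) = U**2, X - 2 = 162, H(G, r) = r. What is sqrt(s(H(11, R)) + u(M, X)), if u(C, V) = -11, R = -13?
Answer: sqrt(158) ≈ 12.570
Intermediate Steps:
X = 164 (X = 2 + 162 = 164)
sqrt(s(H(11, R)) + u(M, X)) = sqrt((-13)**2 - 11) = sqrt(169 - 11) = sqrt(158)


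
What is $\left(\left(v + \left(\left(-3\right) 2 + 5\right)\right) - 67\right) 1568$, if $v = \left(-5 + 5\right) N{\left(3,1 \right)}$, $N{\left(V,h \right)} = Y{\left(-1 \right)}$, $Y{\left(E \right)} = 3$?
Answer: $-106624$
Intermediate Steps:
$N{\left(V,h \right)} = 3$
$v = 0$ ($v = \left(-5 + 5\right) 3 = 0 \cdot 3 = 0$)
$\left(\left(v + \left(\left(-3\right) 2 + 5\right)\right) - 67\right) 1568 = \left(\left(0 + \left(\left(-3\right) 2 + 5\right)\right) - 67\right) 1568 = \left(\left(0 + \left(-6 + 5\right)\right) - 67\right) 1568 = \left(\left(0 - 1\right) - 67\right) 1568 = \left(-1 - 67\right) 1568 = \left(-68\right) 1568 = -106624$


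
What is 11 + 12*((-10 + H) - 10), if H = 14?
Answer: -61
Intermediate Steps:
11 + 12*((-10 + H) - 10) = 11 + 12*((-10 + 14) - 10) = 11 + 12*(4 - 10) = 11 + 12*(-6) = 11 - 72 = -61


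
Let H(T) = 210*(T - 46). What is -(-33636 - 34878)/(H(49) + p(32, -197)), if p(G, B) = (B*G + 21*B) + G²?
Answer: -22838/2929 ≈ -7.7972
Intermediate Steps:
p(G, B) = G² + 21*B + B*G (p(G, B) = (21*B + B*G) + G² = G² + 21*B + B*G)
H(T) = -9660 + 210*T (H(T) = 210*(-46 + T) = -9660 + 210*T)
-(-33636 - 34878)/(H(49) + p(32, -197)) = -(-33636 - 34878)/((-9660 + 210*49) + (32² + 21*(-197) - 197*32)) = -(-68514)/((-9660 + 10290) + (1024 - 4137 - 6304)) = -(-68514)/(630 - 9417) = -(-68514)/(-8787) = -(-68514)*(-1)/8787 = -1*22838/2929 = -22838/2929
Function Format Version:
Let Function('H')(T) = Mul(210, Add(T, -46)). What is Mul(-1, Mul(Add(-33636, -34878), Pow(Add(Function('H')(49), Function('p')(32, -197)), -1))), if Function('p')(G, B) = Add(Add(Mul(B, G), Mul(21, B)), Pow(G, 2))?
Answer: Rational(-22838, 2929) ≈ -7.7972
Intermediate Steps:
Function('p')(G, B) = Add(Pow(G, 2), Mul(21, B), Mul(B, G)) (Function('p')(G, B) = Add(Add(Mul(21, B), Mul(B, G)), Pow(G, 2)) = Add(Pow(G, 2), Mul(21, B), Mul(B, G)))
Function('H')(T) = Add(-9660, Mul(210, T)) (Function('H')(T) = Mul(210, Add(-46, T)) = Add(-9660, Mul(210, T)))
Mul(-1, Mul(Add(-33636, -34878), Pow(Add(Function('H')(49), Function('p')(32, -197)), -1))) = Mul(-1, Mul(Add(-33636, -34878), Pow(Add(Add(-9660, Mul(210, 49)), Add(Pow(32, 2), Mul(21, -197), Mul(-197, 32))), -1))) = Mul(-1, Mul(-68514, Pow(Add(Add(-9660, 10290), Add(1024, -4137, -6304)), -1))) = Mul(-1, Mul(-68514, Pow(Add(630, -9417), -1))) = Mul(-1, Mul(-68514, Pow(-8787, -1))) = Mul(-1, Mul(-68514, Rational(-1, 8787))) = Mul(-1, Rational(22838, 2929)) = Rational(-22838, 2929)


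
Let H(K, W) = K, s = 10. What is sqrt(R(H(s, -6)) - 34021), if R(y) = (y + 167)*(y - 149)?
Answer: 16*I*sqrt(229) ≈ 242.12*I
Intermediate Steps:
R(y) = (-149 + y)*(167 + y) (R(y) = (167 + y)*(-149 + y) = (-149 + y)*(167 + y))
sqrt(R(H(s, -6)) - 34021) = sqrt((-24883 + 10**2 + 18*10) - 34021) = sqrt((-24883 + 100 + 180) - 34021) = sqrt(-24603 - 34021) = sqrt(-58624) = 16*I*sqrt(229)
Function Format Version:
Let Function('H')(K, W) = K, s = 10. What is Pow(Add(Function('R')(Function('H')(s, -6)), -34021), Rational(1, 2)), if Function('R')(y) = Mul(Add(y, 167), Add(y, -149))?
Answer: Mul(16, I, Pow(229, Rational(1, 2))) ≈ Mul(242.12, I)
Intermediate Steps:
Function('R')(y) = Mul(Add(-149, y), Add(167, y)) (Function('R')(y) = Mul(Add(167, y), Add(-149, y)) = Mul(Add(-149, y), Add(167, y)))
Pow(Add(Function('R')(Function('H')(s, -6)), -34021), Rational(1, 2)) = Pow(Add(Add(-24883, Pow(10, 2), Mul(18, 10)), -34021), Rational(1, 2)) = Pow(Add(Add(-24883, 100, 180), -34021), Rational(1, 2)) = Pow(Add(-24603, -34021), Rational(1, 2)) = Pow(-58624, Rational(1, 2)) = Mul(16, I, Pow(229, Rational(1, 2)))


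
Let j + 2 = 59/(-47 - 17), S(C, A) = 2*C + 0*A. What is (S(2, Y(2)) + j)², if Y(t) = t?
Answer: 4761/4096 ≈ 1.1624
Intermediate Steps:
S(C, A) = 2*C (S(C, A) = 2*C + 0 = 2*C)
j = -187/64 (j = -2 + 59/(-47 - 17) = -2 + 59/(-64) = -2 + 59*(-1/64) = -2 - 59/64 = -187/64 ≈ -2.9219)
(S(2, Y(2)) + j)² = (2*2 - 187/64)² = (4 - 187/64)² = (69/64)² = 4761/4096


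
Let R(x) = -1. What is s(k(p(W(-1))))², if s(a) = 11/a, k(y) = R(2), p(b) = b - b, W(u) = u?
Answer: 121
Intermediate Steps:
p(b) = 0
k(y) = -1
s(k(p(W(-1))))² = (11/(-1))² = (11*(-1))² = (-11)² = 121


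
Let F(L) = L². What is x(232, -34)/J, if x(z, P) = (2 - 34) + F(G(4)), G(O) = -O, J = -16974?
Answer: 8/8487 ≈ 0.00094262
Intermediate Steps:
x(z, P) = -16 (x(z, P) = (2 - 34) + (-1*4)² = -32 + (-4)² = -32 + 16 = -16)
x(232, -34)/J = -16/(-16974) = -16*(-1/16974) = 8/8487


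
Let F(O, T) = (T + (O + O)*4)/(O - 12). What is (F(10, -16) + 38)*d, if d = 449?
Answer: 2694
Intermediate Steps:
F(O, T) = (T + 8*O)/(-12 + O) (F(O, T) = (T + (2*O)*4)/(-12 + O) = (T + 8*O)/(-12 + O))
(F(10, -16) + 38)*d = ((-16 + 8*10)/(-12 + 10) + 38)*449 = ((-16 + 80)/(-2) + 38)*449 = (-1/2*64 + 38)*449 = (-32 + 38)*449 = 6*449 = 2694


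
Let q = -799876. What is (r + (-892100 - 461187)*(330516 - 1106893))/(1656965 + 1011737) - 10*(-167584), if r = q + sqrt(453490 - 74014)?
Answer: 5522977661003/2668702 + 3*sqrt(10541)/1334351 ≈ 2.0695e+6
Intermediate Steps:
r = -799876 + 6*sqrt(10541) (r = -799876 + sqrt(453490 - 74014) = -799876 + sqrt(379476) = -799876 + 6*sqrt(10541) ≈ -7.9926e+5)
(r + (-892100 - 461187)*(330516 - 1106893))/(1656965 + 1011737) - 10*(-167584) = ((-799876 + 6*sqrt(10541)) + (-892100 - 461187)*(330516 - 1106893))/(1656965 + 1011737) - 10*(-167584) = ((-799876 + 6*sqrt(10541)) - 1353287*(-776377))/2668702 - 1*(-1675840) = ((-799876 + 6*sqrt(10541)) + 1050660901199)*(1/2668702) + 1675840 = (1050660101323 + 6*sqrt(10541))*(1/2668702) + 1675840 = (1050660101323/2668702 + 3*sqrt(10541)/1334351) + 1675840 = 5522977661003/2668702 + 3*sqrt(10541)/1334351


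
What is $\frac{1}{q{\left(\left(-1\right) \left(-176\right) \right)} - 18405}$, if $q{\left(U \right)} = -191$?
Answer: $- \frac{1}{18596} \approx -5.3775 \cdot 10^{-5}$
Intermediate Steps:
$\frac{1}{q{\left(\left(-1\right) \left(-176\right) \right)} - 18405} = \frac{1}{-191 - 18405} = \frac{1}{-18596} = - \frac{1}{18596}$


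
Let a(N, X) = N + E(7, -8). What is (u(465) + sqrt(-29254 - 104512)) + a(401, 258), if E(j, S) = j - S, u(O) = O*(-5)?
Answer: -1909 + I*sqrt(133766) ≈ -1909.0 + 365.74*I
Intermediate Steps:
u(O) = -5*O
a(N, X) = 15 + N (a(N, X) = N + (7 - 1*(-8)) = N + (7 + 8) = N + 15 = 15 + N)
(u(465) + sqrt(-29254 - 104512)) + a(401, 258) = (-5*465 + sqrt(-29254 - 104512)) + (15 + 401) = (-2325 + sqrt(-133766)) + 416 = (-2325 + I*sqrt(133766)) + 416 = -1909 + I*sqrt(133766)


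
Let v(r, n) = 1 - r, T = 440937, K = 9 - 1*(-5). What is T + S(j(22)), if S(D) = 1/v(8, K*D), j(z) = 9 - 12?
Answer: 3086558/7 ≈ 4.4094e+5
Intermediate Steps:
K = 14 (K = 9 + 5 = 14)
j(z) = -3
S(D) = -⅐ (S(D) = 1/(1 - 1*8) = 1/(1 - 8) = 1/(-7) = -⅐)
T + S(j(22)) = 440937 - ⅐ = 3086558/7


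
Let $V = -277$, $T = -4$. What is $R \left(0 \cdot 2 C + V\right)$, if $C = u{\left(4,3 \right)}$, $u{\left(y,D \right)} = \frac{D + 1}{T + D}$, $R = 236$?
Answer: $-65372$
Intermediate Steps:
$u{\left(y,D \right)} = \frac{1 + D}{-4 + D}$ ($u{\left(y,D \right)} = \frac{D + 1}{-4 + D} = \frac{1 + D}{-4 + D}$)
$C = -4$ ($C = \frac{1 + 3}{-4 + 3} = \frac{1}{-1} \cdot 4 = \left(-1\right) 4 = -4$)
$R \left(0 \cdot 2 C + V\right) = 236 \left(0 \cdot 2 \left(-4\right) - 277\right) = 236 \left(0 \left(-4\right) - 277\right) = 236 \left(0 - 277\right) = 236 \left(-277\right) = -65372$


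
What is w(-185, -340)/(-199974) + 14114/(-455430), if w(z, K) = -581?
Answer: -142101567/5059675490 ≈ -0.028085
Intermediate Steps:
w(-185, -340)/(-199974) + 14114/(-455430) = -581/(-199974) + 14114/(-455430) = -581*(-1/199974) + 14114*(-1/455430) = 581/199974 - 7057/227715 = -142101567/5059675490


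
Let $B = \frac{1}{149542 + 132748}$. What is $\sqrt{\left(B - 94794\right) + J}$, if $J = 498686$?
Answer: $\frac{\sqrt{32185201951119490}}{282290} \approx 635.53$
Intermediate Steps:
$B = \frac{1}{282290} \approx 3.5425 \cdot 10^{-6}$
$\sqrt{\left(B - 94794\right) + J} = \sqrt{\left(\frac{1}{282290} - 94794\right) + 498686} = \sqrt{- \frac{26759398259}{282290} + 498686} = \sqrt{\frac{114014672681}{282290}} = \frac{\sqrt{32185201951119490}}{282290}$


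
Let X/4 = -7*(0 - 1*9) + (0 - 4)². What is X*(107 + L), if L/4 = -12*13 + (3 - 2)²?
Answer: -162108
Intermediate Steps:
L = -620 (L = 4*(-12*13 + (3 - 2)²) = 4*(-156 + 1²) = 4*(-156 + 1) = 4*(-155) = -620)
X = 316 (X = 4*(-7*(0 - 1*9) + (0 - 4)²) = 4*(-7*(0 - 9) + (-4)²) = 4*(-7*(-9) + 16) = 4*(63 + 16) = 4*79 = 316)
X*(107 + L) = 316*(107 - 620) = 316*(-513) = -162108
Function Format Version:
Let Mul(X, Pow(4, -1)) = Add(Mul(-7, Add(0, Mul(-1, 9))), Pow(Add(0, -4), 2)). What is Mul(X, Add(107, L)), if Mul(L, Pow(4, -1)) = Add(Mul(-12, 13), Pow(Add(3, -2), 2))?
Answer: -162108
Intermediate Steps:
L = -620 (L = Mul(4, Add(Mul(-12, 13), Pow(Add(3, -2), 2))) = Mul(4, Add(-156, Pow(1, 2))) = Mul(4, Add(-156, 1)) = Mul(4, -155) = -620)
X = 316 (X = Mul(4, Add(Mul(-7, Add(0, Mul(-1, 9))), Pow(Add(0, -4), 2))) = Mul(4, Add(Mul(-7, Add(0, -9)), Pow(-4, 2))) = Mul(4, Add(Mul(-7, -9), 16)) = Mul(4, Add(63, 16)) = Mul(4, 79) = 316)
Mul(X, Add(107, L)) = Mul(316, Add(107, -620)) = Mul(316, -513) = -162108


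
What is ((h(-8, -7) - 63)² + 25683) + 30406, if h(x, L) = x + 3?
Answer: 60713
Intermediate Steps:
h(x, L) = 3 + x
((h(-8, -7) - 63)² + 25683) + 30406 = (((3 - 8) - 63)² + 25683) + 30406 = ((-5 - 63)² + 25683) + 30406 = ((-68)² + 25683) + 30406 = (4624 + 25683) + 30406 = 30307 + 30406 = 60713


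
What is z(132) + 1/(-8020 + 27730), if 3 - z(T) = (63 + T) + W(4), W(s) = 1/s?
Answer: -7578493/39420 ≈ -192.25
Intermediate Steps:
W(s) = 1/s
z(T) = -241/4 - T (z(T) = 3 - ((63 + T) + 1/4) = 3 - ((63 + T) + ¼) = 3 - (253/4 + T) = 3 + (-253/4 - T) = -241/4 - T)
z(132) + 1/(-8020 + 27730) = (-241/4 - 1*132) + 1/(-8020 + 27730) = (-241/4 - 132) + 1/19710 = -769/4 + 1/19710 = -7578493/39420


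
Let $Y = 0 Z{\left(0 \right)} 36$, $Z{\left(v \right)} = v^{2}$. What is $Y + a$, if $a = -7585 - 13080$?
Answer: $-20665$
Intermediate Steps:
$a = -20665$
$Y = 0$ ($Y = 0 \cdot 0^{2} \cdot 36 = 0 \cdot 0 \cdot 36 = 0 \cdot 36 = 0$)
$Y + a = 0 - 20665 = -20665$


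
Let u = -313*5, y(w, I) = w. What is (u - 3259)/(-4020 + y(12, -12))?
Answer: 201/167 ≈ 1.2036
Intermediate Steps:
u = -1565
(u - 3259)/(-4020 + y(12, -12)) = (-1565 - 3259)/(-4020 + 12) = -4824/(-4008) = -4824*(-1/4008) = 201/167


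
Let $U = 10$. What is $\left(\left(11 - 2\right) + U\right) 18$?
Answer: $342$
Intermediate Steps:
$\left(\left(11 - 2\right) + U\right) 18 = \left(\left(11 - 2\right) + 10\right) 18 = \left(9 + 10\right) 18 = 19 \cdot 18 = 342$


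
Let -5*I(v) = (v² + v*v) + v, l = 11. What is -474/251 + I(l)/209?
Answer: -50803/23845 ≈ -2.1306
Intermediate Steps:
I(v) = -2*v²/5 - v/5 (I(v) = -((v² + v*v) + v)/5 = -((v² + v²) + v)/5 = -(2*v² + v)/5 = -(v + 2*v²)/5 = -2*v²/5 - v/5)
-474/251 + I(l)/209 = -474/251 - ⅕*11*(1 + 2*11)/209 = -474*1/251 - ⅕*11*(1 + 22)*(1/209) = -474/251 - ⅕*11*23*(1/209) = -474/251 - 253/5*1/209 = -474/251 - 23/95 = -50803/23845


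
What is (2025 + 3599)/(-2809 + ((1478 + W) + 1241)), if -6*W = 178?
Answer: -16872/359 ≈ -46.997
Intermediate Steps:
W = -89/3 (W = -1/6*178 = -89/3 ≈ -29.667)
(2025 + 3599)/(-2809 + ((1478 + W) + 1241)) = (2025 + 3599)/(-2809 + ((1478 - 89/3) + 1241)) = 5624/(-2809 + (4345/3 + 1241)) = 5624/(-2809 + 8068/3) = 5624/(-359/3) = 5624*(-3/359) = -16872/359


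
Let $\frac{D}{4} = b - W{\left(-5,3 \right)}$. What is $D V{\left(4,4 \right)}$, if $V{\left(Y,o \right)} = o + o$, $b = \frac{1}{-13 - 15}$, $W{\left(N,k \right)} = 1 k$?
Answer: $- \frac{680}{7} \approx -97.143$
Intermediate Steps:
$W{\left(N,k \right)} = k$
$b = - \frac{1}{28}$ ($b = \frac{1}{-28} = - \frac{1}{28} \approx -0.035714$)
$V{\left(Y,o \right)} = 2 o$
$D = - \frac{85}{7}$ ($D = 4 \left(- \frac{1}{28} - 3\right) = 4 \left(- \frac{85}{28}\right) = - \frac{85}{7} \approx -12.143$)
$D V{\left(4,4 \right)} = - \frac{85 \cdot 2 \cdot 4}{7} = \left(- \frac{85}{7}\right) 8 = - \frac{680}{7}$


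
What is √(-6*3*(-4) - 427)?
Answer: I*√355 ≈ 18.841*I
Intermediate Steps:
√(-6*3*(-4) - 427) = √(-18*(-4) - 427) = √(72 - 427) = √(-355) = I*√355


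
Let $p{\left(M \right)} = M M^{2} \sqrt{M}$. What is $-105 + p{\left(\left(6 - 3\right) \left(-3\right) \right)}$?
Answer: $-105 - 2187 i \approx -105.0 - 2187.0 i$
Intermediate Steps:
$p{\left(M \right)} = M^{\frac{7}{2}}$ ($p{\left(M \right)} = M^{3} \sqrt{M} = M^{\frac{7}{2}}$)
$-105 + p{\left(\left(6 - 3\right) \left(-3\right) \right)} = -105 + \left(\left(6 - 3\right) \left(-3\right)\right)^{\frac{7}{2}} = -105 + \left(3 \left(-3\right)\right)^{\frac{7}{2}} = -105 + \left(-9\right)^{\frac{7}{2}} = -105 - 2187 i$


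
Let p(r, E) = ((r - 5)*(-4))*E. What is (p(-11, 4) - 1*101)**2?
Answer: 24025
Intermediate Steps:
p(r, E) = E*(20 - 4*r) (p(r, E) = ((-5 + r)*(-4))*E = (20 - 4*r)*E = E*(20 - 4*r))
(p(-11, 4) - 1*101)**2 = (4*4*(5 - 1*(-11)) - 1*101)**2 = (4*4*(5 + 11) - 101)**2 = (4*4*16 - 101)**2 = (256 - 101)**2 = 155**2 = 24025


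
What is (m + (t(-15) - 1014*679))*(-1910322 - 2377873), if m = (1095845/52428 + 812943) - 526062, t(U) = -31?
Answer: 90296200170183985/52428 ≈ 1.7223e+12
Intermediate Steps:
m = 15041692913/52428 (m = (1095845*(1/52428) + 812943) - 526062 = (1095845/52428 + 812943) - 526062 = 42622071449/52428 - 526062 = 15041692913/52428 ≈ 2.8690e+5)
(m + (t(-15) - 1014*679))*(-1910322 - 2377873) = (15041692913/52428 + (-31 - 1014*679))*(-1910322 - 2377873) = (15041692913/52428 + (-31 - 688506))*(-4288195) = (15041692913/52428 - 688537)*(-4288195) = -21056924923/52428*(-4288195) = 90296200170183985/52428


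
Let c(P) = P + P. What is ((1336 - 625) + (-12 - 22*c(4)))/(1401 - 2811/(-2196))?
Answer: 382836/1026469 ≈ 0.37296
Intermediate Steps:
c(P) = 2*P
((1336 - 625) + (-12 - 22*c(4)))/(1401 - 2811/(-2196)) = ((1336 - 625) + (-12 - 44*4))/(1401 - 2811/(-2196)) = (711 + (-12 - 22*8))/(1401 - 2811*(-1/2196)) = (711 + (-12 - 176))/(1401 + 937/732) = (711 - 188)/(1026469/732) = 523*(732/1026469) = 382836/1026469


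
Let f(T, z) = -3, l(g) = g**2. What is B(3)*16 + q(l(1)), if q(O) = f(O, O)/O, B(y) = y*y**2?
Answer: 429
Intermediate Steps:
B(y) = y**3
q(O) = -3/O
B(3)*16 + q(l(1)) = 3**3*16 - 3/(1**2) = 27*16 - 3/1 = 432 - 3*1 = 432 - 3 = 429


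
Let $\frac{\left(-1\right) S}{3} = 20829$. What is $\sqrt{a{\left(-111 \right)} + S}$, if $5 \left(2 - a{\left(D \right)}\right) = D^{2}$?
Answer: $\frac{i \sqrt{1623730}}{5} \approx 254.85 i$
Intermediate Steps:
$S = -62487$ ($S = \left(-3\right) 20829 = -62487$)
$a{\left(D \right)} = 2 - \frac{D^{2}}{5}$
$\sqrt{a{\left(-111 \right)} + S} = \sqrt{\left(2 - \frac{\left(-111\right)^{2}}{5}\right) - 62487} = \sqrt{\left(2 - \frac{12321}{5}\right) - 62487} = \sqrt{- \frac{12311}{5} - 62487} = \sqrt{- \frac{324746}{5}} = \frac{i \sqrt{1623730}}{5}$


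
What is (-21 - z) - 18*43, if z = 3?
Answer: -798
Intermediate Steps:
(-21 - z) - 18*43 = (-21 - 1*3) - 18*43 = (-21 - 3) - 774 = -24 - 774 = -798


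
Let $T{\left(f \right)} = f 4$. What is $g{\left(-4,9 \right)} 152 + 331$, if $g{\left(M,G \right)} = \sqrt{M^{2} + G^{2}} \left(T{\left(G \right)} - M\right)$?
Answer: $331 + 6080 \sqrt{97} \approx 60212.0$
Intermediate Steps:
$T{\left(f \right)} = 4 f$
$g{\left(M,G \right)} = \sqrt{G^{2} + M^{2}} \left(- M + 4 G\right)$ ($g{\left(M,G \right)} = \sqrt{M^{2} + G^{2}} \left(4 G - M\right) = \sqrt{G^{2} + M^{2}} \left(- M + 4 G\right)$)
$g{\left(-4,9 \right)} 152 + 331 = \sqrt{9^{2} + \left(-4\right)^{2}} \left(\left(-1\right) \left(-4\right) + 4 \cdot 9\right) 152 + 331 = \sqrt{81 + 16} \left(4 + 36\right) 152 + 331 = \sqrt{97} \cdot 40 \cdot 152 + 331 = 40 \sqrt{97} \cdot 152 + 331 = 6080 \sqrt{97} + 331 = 331 + 6080 \sqrt{97}$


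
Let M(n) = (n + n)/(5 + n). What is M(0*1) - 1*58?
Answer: -58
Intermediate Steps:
M(n) = 2*n/(5 + n) (M(n) = (2*n)/(5 + n) = 2*n/(5 + n))
M(0*1) - 1*58 = 2*(0*1)/(5 + 0*1) - 1*58 = 2*0/(5 + 0) - 58 = 2*0/5 - 58 = 2*0*(⅕) - 58 = 0 - 58 = -58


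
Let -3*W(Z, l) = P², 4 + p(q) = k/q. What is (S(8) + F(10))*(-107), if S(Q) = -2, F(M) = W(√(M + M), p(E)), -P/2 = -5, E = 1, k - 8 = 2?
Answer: 11342/3 ≈ 3780.7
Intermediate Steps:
k = 10 (k = 8 + 2 = 10)
P = 10 (P = -2*(-5) = 10)
p(q) = -4 + 10/q
W(Z, l) = -100/3 (W(Z, l) = -⅓*10² = -⅓*100 = -100/3)
F(M) = -100/3
(S(8) + F(10))*(-107) = (-2 - 100/3)*(-107) = -106/3*(-107) = 11342/3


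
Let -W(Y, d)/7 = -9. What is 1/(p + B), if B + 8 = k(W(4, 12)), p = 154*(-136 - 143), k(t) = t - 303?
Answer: -1/43214 ≈ -2.3141e-5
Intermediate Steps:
W(Y, d) = 63 (W(Y, d) = -7*(-9) = 63)
k(t) = -303 + t
p = -42966 (p = 154*(-279) = -42966)
B = -248 (B = -8 + (-303 + 63) = -8 - 240 = -248)
1/(p + B) = 1/(-42966 - 248) = 1/(-43214) = -1/43214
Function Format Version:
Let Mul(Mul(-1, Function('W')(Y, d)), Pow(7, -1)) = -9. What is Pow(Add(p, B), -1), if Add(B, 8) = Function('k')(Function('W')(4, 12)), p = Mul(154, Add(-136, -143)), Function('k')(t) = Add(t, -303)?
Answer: Rational(-1, 43214) ≈ -2.3141e-5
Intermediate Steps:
Function('W')(Y, d) = 63 (Function('W')(Y, d) = Mul(-7, -9) = 63)
Function('k')(t) = Add(-303, t)
p = -42966 (p = Mul(154, -279) = -42966)
B = -248 (B = Add(-8, Add(-303, 63)) = Add(-8, -240) = -248)
Pow(Add(p, B), -1) = Pow(Add(-42966, -248), -1) = Pow(-43214, -1) = Rational(-1, 43214)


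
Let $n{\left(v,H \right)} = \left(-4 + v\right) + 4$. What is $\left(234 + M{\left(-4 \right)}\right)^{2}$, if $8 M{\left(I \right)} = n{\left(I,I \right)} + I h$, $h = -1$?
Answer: $54756$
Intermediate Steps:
$n{\left(v,H \right)} = v$
$M{\left(I \right)} = 0$ ($M{\left(I \right)} = \frac{I + I \left(-1\right)}{8} = \frac{I - I}{8} = \frac{1}{8} \cdot 0 = 0$)
$\left(234 + M{\left(-4 \right)}\right)^{2} = \left(234 + 0\right)^{2} = 234^{2} = 54756$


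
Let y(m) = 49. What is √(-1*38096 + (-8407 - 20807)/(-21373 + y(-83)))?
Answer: I*√481170071510/3554 ≈ 195.18*I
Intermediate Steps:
√(-1*38096 + (-8407 - 20807)/(-21373 + y(-83))) = √(-1*38096 + (-8407 - 20807)/(-21373 + 49)) = √(-38096 - 29214/(-21324)) = √(-38096 - 29214*(-1/21324)) = √(-38096 + 4869/3554) = √(-135388315/3554) = I*√481170071510/3554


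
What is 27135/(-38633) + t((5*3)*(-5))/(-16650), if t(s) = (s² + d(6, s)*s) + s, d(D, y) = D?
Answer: -4325507/4288263 ≈ -1.0087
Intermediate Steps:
t(s) = s² + 7*s (t(s) = (s² + 6*s) + s = s² + 7*s)
27135/(-38633) + t((5*3)*(-5))/(-16650) = 27135/(-38633) + (((5*3)*(-5))*(7 + (5*3)*(-5)))/(-16650) = 27135*(-1/38633) + ((15*(-5))*(7 + 15*(-5)))*(-1/16650) = -27135/38633 - 75*(7 - 75)*(-1/16650) = -27135/38633 - 75*(-68)*(-1/16650) = -27135/38633 + 5100*(-1/16650) = -27135/38633 - 34/111 = -4325507/4288263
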